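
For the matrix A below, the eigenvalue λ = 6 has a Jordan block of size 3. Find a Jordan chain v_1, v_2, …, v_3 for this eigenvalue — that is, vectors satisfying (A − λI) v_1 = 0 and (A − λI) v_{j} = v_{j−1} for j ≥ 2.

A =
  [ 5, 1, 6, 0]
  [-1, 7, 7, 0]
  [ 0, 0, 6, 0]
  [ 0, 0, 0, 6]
A Jordan chain for λ = 6 of length 3:
v_1 = (1, 1, 0, 0)ᵀ
v_2 = (6, 7, 0, 0)ᵀ
v_3 = (0, 0, 1, 0)ᵀ

Let N = A − (6)·I. We want v_3 with N^3 v_3 = 0 but N^2 v_3 ≠ 0; then v_{j-1} := N · v_j for j = 3, …, 2.

Pick v_3 = (0, 0, 1, 0)ᵀ.
Then v_2 = N · v_3 = (6, 7, 0, 0)ᵀ.
Then v_1 = N · v_2 = (1, 1, 0, 0)ᵀ.

Sanity check: (A − (6)·I) v_1 = (0, 0, 0, 0)ᵀ = 0. ✓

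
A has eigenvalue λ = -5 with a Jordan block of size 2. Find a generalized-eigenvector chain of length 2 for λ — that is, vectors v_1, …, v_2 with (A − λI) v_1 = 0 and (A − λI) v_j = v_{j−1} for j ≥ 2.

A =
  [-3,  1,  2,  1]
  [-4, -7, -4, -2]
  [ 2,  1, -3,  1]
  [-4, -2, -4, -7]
A Jordan chain for λ = -5 of length 2:
v_1 = (2, -4, 2, -4)ᵀ
v_2 = (1, 0, 0, 0)ᵀ

Let N = A − (-5)·I. We want v_2 with N^2 v_2 = 0 but N^1 v_2 ≠ 0; then v_{j-1} := N · v_j for j = 2, …, 2.

Pick v_2 = (1, 0, 0, 0)ᵀ.
Then v_1 = N · v_2 = (2, -4, 2, -4)ᵀ.

Sanity check: (A − (-5)·I) v_1 = (0, 0, 0, 0)ᵀ = 0. ✓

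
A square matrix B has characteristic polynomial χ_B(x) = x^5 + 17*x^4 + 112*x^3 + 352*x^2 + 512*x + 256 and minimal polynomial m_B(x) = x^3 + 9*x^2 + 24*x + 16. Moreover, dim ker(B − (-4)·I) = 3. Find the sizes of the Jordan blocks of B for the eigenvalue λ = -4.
Block sizes for λ = -4: [2, 1, 1]

Step 1 — from the characteristic polynomial, algebraic multiplicity of λ = -4 is 4. From dim ker(B − (-4)·I) = 3, there are exactly 3 Jordan blocks for λ = -4.
Step 2 — from the minimal polynomial, the factor (x + 4)^2 tells us the largest block for λ = -4 has size 2.
Step 3 — with total size 4, 3 blocks, and largest block 2, the block sizes (in nonincreasing order) are [2, 1, 1].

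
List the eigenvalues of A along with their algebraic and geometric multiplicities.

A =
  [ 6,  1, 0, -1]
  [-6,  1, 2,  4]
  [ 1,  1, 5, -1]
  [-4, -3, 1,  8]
λ = 5: alg = 4, geom = 2

Step 1 — factor the characteristic polynomial to read off the algebraic multiplicities:
  χ_A(x) = (x - 5)^4

Step 2 — compute geometric multiplicities via the rank-nullity identity g(λ) = n − rank(A − λI):
  rank(A − (5)·I) = 2, so dim ker(A − (5)·I) = n − 2 = 2

Summary:
  λ = 5: algebraic multiplicity = 4, geometric multiplicity = 2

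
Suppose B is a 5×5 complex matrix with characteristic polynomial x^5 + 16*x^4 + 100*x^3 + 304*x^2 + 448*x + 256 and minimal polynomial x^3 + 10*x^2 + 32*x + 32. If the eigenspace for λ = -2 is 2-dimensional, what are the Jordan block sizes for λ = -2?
Block sizes for λ = -2: [1, 1]

Step 1 — from the characteristic polynomial, algebraic multiplicity of λ = -2 is 2. From dim ker(B − (-2)·I) = 2, there are exactly 2 Jordan blocks for λ = -2.
Step 2 — from the minimal polynomial, the factor (x + 2) tells us the largest block for λ = -2 has size 1.
Step 3 — with total size 2, 2 blocks, and largest block 1, the block sizes (in nonincreasing order) are [1, 1].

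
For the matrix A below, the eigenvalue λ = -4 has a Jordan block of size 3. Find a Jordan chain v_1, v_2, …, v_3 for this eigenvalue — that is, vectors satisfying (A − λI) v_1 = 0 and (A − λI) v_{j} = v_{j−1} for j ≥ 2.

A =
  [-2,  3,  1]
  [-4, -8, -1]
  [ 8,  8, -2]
A Jordan chain for λ = -4 of length 3:
v_1 = (2, -4, 8)ᵀ
v_2 = (3, -4, 8)ᵀ
v_3 = (0, 1, 0)ᵀ

Let N = A − (-4)·I. We want v_3 with N^3 v_3 = 0 but N^2 v_3 ≠ 0; then v_{j-1} := N · v_j for j = 3, …, 2.

Pick v_3 = (0, 1, 0)ᵀ.
Then v_2 = N · v_3 = (3, -4, 8)ᵀ.
Then v_1 = N · v_2 = (2, -4, 8)ᵀ.

Sanity check: (A − (-4)·I) v_1 = (0, 0, 0)ᵀ = 0. ✓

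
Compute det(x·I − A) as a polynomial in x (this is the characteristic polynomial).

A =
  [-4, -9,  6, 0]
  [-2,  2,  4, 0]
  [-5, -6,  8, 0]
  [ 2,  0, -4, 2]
x^4 - 8*x^3 + 24*x^2 - 32*x + 16

Expanding det(x·I − A) (e.g. by cofactor expansion or by noting that A is similar to its Jordan form J, which has the same characteristic polynomial as A) gives
  χ_A(x) = x^4 - 8*x^3 + 24*x^2 - 32*x + 16
which factors as (x - 2)^4. The eigenvalues (with algebraic multiplicities) are λ = 2 with multiplicity 4.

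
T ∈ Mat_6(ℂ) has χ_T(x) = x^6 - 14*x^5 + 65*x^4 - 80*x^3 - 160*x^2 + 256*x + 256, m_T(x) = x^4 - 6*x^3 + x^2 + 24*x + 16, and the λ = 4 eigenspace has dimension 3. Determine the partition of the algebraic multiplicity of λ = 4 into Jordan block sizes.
Block sizes for λ = 4: [2, 1, 1]

Step 1 — from the characteristic polynomial, algebraic multiplicity of λ = 4 is 4. From dim ker(T − (4)·I) = 3, there are exactly 3 Jordan blocks for λ = 4.
Step 2 — from the minimal polynomial, the factor (x − 4)^2 tells us the largest block for λ = 4 has size 2.
Step 3 — with total size 4, 3 blocks, and largest block 2, the block sizes (in nonincreasing order) are [2, 1, 1].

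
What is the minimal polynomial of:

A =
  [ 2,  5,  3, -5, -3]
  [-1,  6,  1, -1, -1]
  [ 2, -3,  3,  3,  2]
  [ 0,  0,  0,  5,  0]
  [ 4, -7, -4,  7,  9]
x^3 - 15*x^2 + 75*x - 125

The characteristic polynomial is χ_A(x) = (x - 5)^5, so the eigenvalues are known. The minimal polynomial is
  m_A(x) = Π_λ (x − λ)^{k_λ}
where k_λ is the size of the *largest* Jordan block for λ (equivalently, the smallest k with (A − λI)^k v = 0 for every generalised eigenvector v of λ).

  λ = 5: largest Jordan block has size 3, contributing (x − 5)^3

So m_A(x) = (x - 5)^3 = x^3 - 15*x^2 + 75*x - 125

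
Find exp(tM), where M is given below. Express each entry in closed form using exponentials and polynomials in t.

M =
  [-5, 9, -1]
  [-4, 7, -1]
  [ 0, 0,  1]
e^{tM} =
  [-6*t*exp(t) + exp(t), 9*t*exp(t), -3*t^2*exp(t)/2 - t*exp(t)]
  [-4*t*exp(t), 6*t*exp(t) + exp(t), -t^2*exp(t) - t*exp(t)]
  [0, 0, exp(t)]

Strategy: write M = P · J · P⁻¹ where J is a Jordan canonical form, so e^{tM} = P · e^{tJ} · P⁻¹, and e^{tJ} can be computed block-by-block.

M has Jordan form
J =
  [1, 1, 0]
  [0, 1, 1]
  [0, 0, 1]
(up to reordering of blocks).

Per-block formulas:
  For a 3×3 Jordan block J_3(1): exp(t · J_3(1)) = e^(1t)·(I + t·N + (t^2/2)·N^2), where N is the 3×3 nilpotent shift.

After assembling e^{tJ} and conjugating by P, we get:

e^{tM} =
  [-6*t*exp(t) + exp(t), 9*t*exp(t), -3*t^2*exp(t)/2 - t*exp(t)]
  [-4*t*exp(t), 6*t*exp(t) + exp(t), -t^2*exp(t) - t*exp(t)]
  [0, 0, exp(t)]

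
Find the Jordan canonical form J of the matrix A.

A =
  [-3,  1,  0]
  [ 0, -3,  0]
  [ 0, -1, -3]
J_2(-3) ⊕ J_1(-3)

The characteristic polynomial is
  det(x·I − A) = x^3 + 9*x^2 + 27*x + 27 = (x + 3)^3

Eigenvalues and multiplicities (the geometric multiplicity of λ is n − rank(A − λI), which equals the number of Jordan blocks for λ):
  λ = -3: algebraic multiplicity = 3, geometric multiplicity = 2

Determining the block sizes for each eigenvalue:
  λ = -3: 2 blocks summing to 3 forces exactly one block of size 2 and the rest size 1 → block sizes [2, 1]

Assembling the blocks gives a Jordan form
J =
  [-3,  1,  0]
  [ 0, -3,  0]
  [ 0,  0, -3]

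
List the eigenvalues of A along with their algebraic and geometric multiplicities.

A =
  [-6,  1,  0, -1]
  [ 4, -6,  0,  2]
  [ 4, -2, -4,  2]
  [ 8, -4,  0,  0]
λ = -4: alg = 4, geom = 3

Step 1 — factor the characteristic polynomial to read off the algebraic multiplicities:
  χ_A(x) = (x + 4)^4

Step 2 — compute geometric multiplicities via the rank-nullity identity g(λ) = n − rank(A − λI):
  rank(A − (-4)·I) = 1, so dim ker(A − (-4)·I) = n − 1 = 3

Summary:
  λ = -4: algebraic multiplicity = 4, geometric multiplicity = 3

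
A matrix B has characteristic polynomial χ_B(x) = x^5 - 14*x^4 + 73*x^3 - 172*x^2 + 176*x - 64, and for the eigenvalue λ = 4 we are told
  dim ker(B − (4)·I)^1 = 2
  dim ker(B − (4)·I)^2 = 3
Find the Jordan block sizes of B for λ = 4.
Block sizes for λ = 4: [2, 1]

From the dimensions of kernels of powers, the number of Jordan blocks of size at least j is d_j − d_{j−1} where d_j = dim ker(N^j) (with d_0 = 0). Computing the differences gives [2, 1].
The number of blocks of size exactly k is (#blocks of size ≥ k) − (#blocks of size ≥ k + 1), so the partition is: 1 block(s) of size 1, 1 block(s) of size 2.
In nonincreasing order the block sizes are [2, 1].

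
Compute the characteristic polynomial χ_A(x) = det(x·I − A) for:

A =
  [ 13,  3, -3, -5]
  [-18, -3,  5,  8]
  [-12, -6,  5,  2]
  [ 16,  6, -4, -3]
x^4 - 12*x^3 + 54*x^2 - 108*x + 81

Expanding det(x·I − A) (e.g. by cofactor expansion or by noting that A is similar to its Jordan form J, which has the same characteristic polynomial as A) gives
  χ_A(x) = x^4 - 12*x^3 + 54*x^2 - 108*x + 81
which factors as (x - 3)^4. The eigenvalues (with algebraic multiplicities) are λ = 3 with multiplicity 4.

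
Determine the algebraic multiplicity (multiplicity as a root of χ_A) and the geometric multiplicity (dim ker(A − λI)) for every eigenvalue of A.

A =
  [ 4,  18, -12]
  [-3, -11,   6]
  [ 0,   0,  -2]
λ = -5: alg = 1, geom = 1; λ = -2: alg = 2, geom = 2

Step 1 — factor the characteristic polynomial to read off the algebraic multiplicities:
  χ_A(x) = (x + 2)^2*(x + 5)

Step 2 — compute geometric multiplicities via the rank-nullity identity g(λ) = n − rank(A − λI):
  rank(A − (-5)·I) = 2, so dim ker(A − (-5)·I) = n − 2 = 1
  rank(A − (-2)·I) = 1, so dim ker(A − (-2)·I) = n − 1 = 2

Summary:
  λ = -5: algebraic multiplicity = 1, geometric multiplicity = 1
  λ = -2: algebraic multiplicity = 2, geometric multiplicity = 2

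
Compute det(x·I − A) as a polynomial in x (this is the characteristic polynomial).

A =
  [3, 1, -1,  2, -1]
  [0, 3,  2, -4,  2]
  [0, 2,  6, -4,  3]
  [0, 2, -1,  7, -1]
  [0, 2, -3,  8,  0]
x^5 - 19*x^4 + 142*x^3 - 522*x^2 + 945*x - 675

Expanding det(x·I − A) (e.g. by cofactor expansion or by noting that A is similar to its Jordan form J, which has the same characteristic polynomial as A) gives
  χ_A(x) = x^5 - 19*x^4 + 142*x^3 - 522*x^2 + 945*x - 675
which factors as (x - 5)^2*(x - 3)^3. The eigenvalues (with algebraic multiplicities) are λ = 3 with multiplicity 3, λ = 5 with multiplicity 2.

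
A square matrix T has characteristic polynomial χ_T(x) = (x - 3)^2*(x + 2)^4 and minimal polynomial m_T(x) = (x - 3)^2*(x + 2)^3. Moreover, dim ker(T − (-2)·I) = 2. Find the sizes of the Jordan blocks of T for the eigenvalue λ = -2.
Block sizes for λ = -2: [3, 1]

Step 1 — from the characteristic polynomial, algebraic multiplicity of λ = -2 is 4. From dim ker(T − (-2)·I) = 2, there are exactly 2 Jordan blocks for λ = -2.
Step 2 — from the minimal polynomial, the factor (x + 2)^3 tells us the largest block for λ = -2 has size 3.
Step 3 — with total size 4, 2 blocks, and largest block 3, the block sizes (in nonincreasing order) are [3, 1].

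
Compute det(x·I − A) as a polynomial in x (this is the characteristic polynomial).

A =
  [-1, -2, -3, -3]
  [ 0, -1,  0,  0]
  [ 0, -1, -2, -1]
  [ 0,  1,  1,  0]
x^4 + 4*x^3 + 6*x^2 + 4*x + 1

Expanding det(x·I − A) (e.g. by cofactor expansion or by noting that A is similar to its Jordan form J, which has the same characteristic polynomial as A) gives
  χ_A(x) = x^4 + 4*x^3 + 6*x^2 + 4*x + 1
which factors as (x + 1)^4. The eigenvalues (with algebraic multiplicities) are λ = -1 with multiplicity 4.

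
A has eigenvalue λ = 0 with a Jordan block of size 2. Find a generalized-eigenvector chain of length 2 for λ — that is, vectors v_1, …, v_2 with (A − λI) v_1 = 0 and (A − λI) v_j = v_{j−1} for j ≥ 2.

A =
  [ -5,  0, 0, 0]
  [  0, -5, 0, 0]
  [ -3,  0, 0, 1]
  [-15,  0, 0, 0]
A Jordan chain for λ = 0 of length 2:
v_1 = (0, 0, 1, 0)ᵀ
v_2 = (0, 0, 0, 1)ᵀ

Let N = A − (0)·I. We want v_2 with N^2 v_2 = 0 but N^1 v_2 ≠ 0; then v_{j-1} := N · v_j for j = 2, …, 2.

Pick v_2 = (0, 0, 0, 1)ᵀ.
Then v_1 = N · v_2 = (0, 0, 1, 0)ᵀ.

Sanity check: (A − (0)·I) v_1 = (0, 0, 0, 0)ᵀ = 0. ✓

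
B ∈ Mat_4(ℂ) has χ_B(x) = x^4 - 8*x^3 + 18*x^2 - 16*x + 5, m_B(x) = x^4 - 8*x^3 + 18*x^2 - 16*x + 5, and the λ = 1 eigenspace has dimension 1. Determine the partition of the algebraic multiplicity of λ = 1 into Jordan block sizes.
Block sizes for λ = 1: [3]

Step 1 — from the characteristic polynomial, algebraic multiplicity of λ = 1 is 3. From dim ker(B − (1)·I) = 1, there are exactly 1 Jordan blocks for λ = 1.
Step 2 — from the minimal polynomial, the factor (x − 1)^3 tells us the largest block for λ = 1 has size 3.
Step 3 — with total size 3, 1 blocks, and largest block 3, the block sizes (in nonincreasing order) are [3].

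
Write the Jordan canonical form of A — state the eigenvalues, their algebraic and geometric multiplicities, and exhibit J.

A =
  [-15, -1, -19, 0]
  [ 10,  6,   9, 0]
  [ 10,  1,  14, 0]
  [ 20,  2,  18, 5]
J_1(-5) ⊕ J_2(5) ⊕ J_1(5)

The characteristic polynomial is
  det(x·I − A) = x^4 - 10*x^3 + 250*x - 625 = (x - 5)^3*(x + 5)

Eigenvalues and multiplicities (the geometric multiplicity of λ is n − rank(A − λI), which equals the number of Jordan blocks for λ):
  λ = -5: algebraic multiplicity = 1, geometric multiplicity = 1
  λ = 5: algebraic multiplicity = 3, geometric multiplicity = 2

Determining the block sizes for each eigenvalue:
  λ = -5: one block (gm = 1), so the single block has size am = 1 → block sizes [1]
  λ = 5: 2 blocks summing to 3 forces exactly one block of size 2 and the rest size 1 → block sizes [2, 1]

Assembling the blocks gives a Jordan form
J =
  [-5, 0, 0, 0]
  [ 0, 5, 1, 0]
  [ 0, 0, 5, 0]
  [ 0, 0, 0, 5]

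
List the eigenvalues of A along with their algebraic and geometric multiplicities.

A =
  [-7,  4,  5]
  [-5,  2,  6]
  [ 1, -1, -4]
λ = -3: alg = 3, geom = 1

Step 1 — factor the characteristic polynomial to read off the algebraic multiplicities:
  χ_A(x) = (x + 3)^3

Step 2 — compute geometric multiplicities via the rank-nullity identity g(λ) = n − rank(A − λI):
  rank(A − (-3)·I) = 2, so dim ker(A − (-3)·I) = n − 2 = 1

Summary:
  λ = -3: algebraic multiplicity = 3, geometric multiplicity = 1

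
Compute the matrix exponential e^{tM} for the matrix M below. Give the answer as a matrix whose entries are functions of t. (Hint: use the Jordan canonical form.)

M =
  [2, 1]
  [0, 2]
e^{tM} =
  [exp(2*t), t*exp(2*t)]
  [0, exp(2*t)]

Strategy: write M = P · J · P⁻¹ where J is a Jordan canonical form, so e^{tM} = P · e^{tJ} · P⁻¹, and e^{tJ} can be computed block-by-block.

M has Jordan form
J =
  [2, 1]
  [0, 2]
(up to reordering of blocks).

Per-block formulas:
  For a 2×2 Jordan block J_2(2): exp(t · J_2(2)) = e^(2t)·(I + t·N), where N is the 2×2 nilpotent shift.

After assembling e^{tJ} and conjugating by P, we get:

e^{tM} =
  [exp(2*t), t*exp(2*t)]
  [0, exp(2*t)]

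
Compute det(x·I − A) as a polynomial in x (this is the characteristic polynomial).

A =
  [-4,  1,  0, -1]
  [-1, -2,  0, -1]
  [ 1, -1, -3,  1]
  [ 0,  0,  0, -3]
x^4 + 12*x^3 + 54*x^2 + 108*x + 81

Expanding det(x·I − A) (e.g. by cofactor expansion or by noting that A is similar to its Jordan form J, which has the same characteristic polynomial as A) gives
  χ_A(x) = x^4 + 12*x^3 + 54*x^2 + 108*x + 81
which factors as (x + 3)^4. The eigenvalues (with algebraic multiplicities) are λ = -3 with multiplicity 4.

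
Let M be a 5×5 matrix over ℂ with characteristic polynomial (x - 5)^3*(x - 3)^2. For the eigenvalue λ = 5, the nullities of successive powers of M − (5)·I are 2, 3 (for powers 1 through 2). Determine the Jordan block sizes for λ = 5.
Block sizes for λ = 5: [2, 1]

From the dimensions of kernels of powers, the number of Jordan blocks of size at least j is d_j − d_{j−1} where d_j = dim ker(N^j) (with d_0 = 0). Computing the differences gives [2, 1].
The number of blocks of size exactly k is (#blocks of size ≥ k) − (#blocks of size ≥ k + 1), so the partition is: 1 block(s) of size 1, 1 block(s) of size 2.
In nonincreasing order the block sizes are [2, 1].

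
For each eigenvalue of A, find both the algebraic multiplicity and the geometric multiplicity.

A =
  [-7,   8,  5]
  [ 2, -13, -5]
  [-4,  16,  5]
λ = -5: alg = 3, geom = 2

Step 1 — factor the characteristic polynomial to read off the algebraic multiplicities:
  χ_A(x) = (x + 5)^3

Step 2 — compute geometric multiplicities via the rank-nullity identity g(λ) = n − rank(A − λI):
  rank(A − (-5)·I) = 1, so dim ker(A − (-5)·I) = n − 1 = 2

Summary:
  λ = -5: algebraic multiplicity = 3, geometric multiplicity = 2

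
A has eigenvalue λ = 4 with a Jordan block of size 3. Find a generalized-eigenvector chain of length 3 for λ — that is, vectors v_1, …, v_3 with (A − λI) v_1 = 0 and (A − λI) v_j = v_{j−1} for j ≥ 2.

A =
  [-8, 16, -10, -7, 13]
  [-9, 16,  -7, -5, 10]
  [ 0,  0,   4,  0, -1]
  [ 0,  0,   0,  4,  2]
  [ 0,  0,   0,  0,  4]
A Jordan chain for λ = 4 of length 3:
v_1 = (8, 6, 0, 0, 0)ᵀ
v_2 = (-10, -7, 0, 0, 0)ᵀ
v_3 = (0, 0, 1, 0, 0)ᵀ

Let N = A − (4)·I. We want v_3 with N^3 v_3 = 0 but N^2 v_3 ≠ 0; then v_{j-1} := N · v_j for j = 3, …, 2.

Pick v_3 = (0, 0, 1, 0, 0)ᵀ.
Then v_2 = N · v_3 = (-10, -7, 0, 0, 0)ᵀ.
Then v_1 = N · v_2 = (8, 6, 0, 0, 0)ᵀ.

Sanity check: (A − (4)·I) v_1 = (0, 0, 0, 0, 0)ᵀ = 0. ✓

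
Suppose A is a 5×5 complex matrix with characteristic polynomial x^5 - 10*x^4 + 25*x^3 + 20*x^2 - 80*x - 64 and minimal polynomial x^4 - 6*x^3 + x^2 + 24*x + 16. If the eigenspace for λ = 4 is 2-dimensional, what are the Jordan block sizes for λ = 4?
Block sizes for λ = 4: [2, 1]

Step 1 — from the characteristic polynomial, algebraic multiplicity of λ = 4 is 3. From dim ker(A − (4)·I) = 2, there are exactly 2 Jordan blocks for λ = 4.
Step 2 — from the minimal polynomial, the factor (x − 4)^2 tells us the largest block for λ = 4 has size 2.
Step 3 — with total size 3, 2 blocks, and largest block 2, the block sizes (in nonincreasing order) are [2, 1].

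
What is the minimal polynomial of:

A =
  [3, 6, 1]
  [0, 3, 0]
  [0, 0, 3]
x^2 - 6*x + 9

The characteristic polynomial is χ_A(x) = (x - 3)^3, so the eigenvalues are known. The minimal polynomial is
  m_A(x) = Π_λ (x − λ)^{k_λ}
where k_λ is the size of the *largest* Jordan block for λ (equivalently, the smallest k with (A − λI)^k v = 0 for every generalised eigenvector v of λ).

  λ = 3: largest Jordan block has size 2, contributing (x − 3)^2

So m_A(x) = (x - 3)^2 = x^2 - 6*x + 9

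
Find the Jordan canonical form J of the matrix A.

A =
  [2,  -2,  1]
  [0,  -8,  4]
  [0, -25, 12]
J_3(2)

The characteristic polynomial is
  det(x·I − A) = x^3 - 6*x^2 + 12*x - 8 = (x - 2)^3

Eigenvalues and multiplicities (the geometric multiplicity of λ is n − rank(A − λI), which equals the number of Jordan blocks for λ):
  λ = 2: algebraic multiplicity = 3, geometric multiplicity = 1

Determining the block sizes for each eigenvalue:
  λ = 2: one block (gm = 1), so the single block has size am = 3 → block sizes [3]

Assembling the blocks gives a Jordan form
J =
  [2, 1, 0]
  [0, 2, 1]
  [0, 0, 2]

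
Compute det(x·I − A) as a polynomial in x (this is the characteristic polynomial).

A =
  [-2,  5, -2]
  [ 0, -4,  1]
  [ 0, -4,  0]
x^3 + 6*x^2 + 12*x + 8

Expanding det(x·I − A) (e.g. by cofactor expansion or by noting that A is similar to its Jordan form J, which has the same characteristic polynomial as A) gives
  χ_A(x) = x^3 + 6*x^2 + 12*x + 8
which factors as (x + 2)^3. The eigenvalues (with algebraic multiplicities) are λ = -2 with multiplicity 3.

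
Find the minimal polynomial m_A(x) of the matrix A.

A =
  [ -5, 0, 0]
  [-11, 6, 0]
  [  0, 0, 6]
x^2 - x - 30

The characteristic polynomial is χ_A(x) = (x - 6)^2*(x + 5), so the eigenvalues are known. The minimal polynomial is
  m_A(x) = Π_λ (x − λ)^{k_λ}
where k_λ is the size of the *largest* Jordan block for λ (equivalently, the smallest k with (A − λI)^k v = 0 for every generalised eigenvector v of λ).

  λ = -5: largest Jordan block has size 1, contributing (x + 5)
  λ = 6: largest Jordan block has size 1, contributing (x − 6)

So m_A(x) = (x - 6)*(x + 5) = x^2 - x - 30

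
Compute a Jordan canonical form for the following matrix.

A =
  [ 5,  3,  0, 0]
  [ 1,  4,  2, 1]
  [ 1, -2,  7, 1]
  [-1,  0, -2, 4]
J_3(5) ⊕ J_1(5)

The characteristic polynomial is
  det(x·I − A) = x^4 - 20*x^3 + 150*x^2 - 500*x + 625 = (x - 5)^4

Eigenvalues and multiplicities (the geometric multiplicity of λ is n − rank(A − λI), which equals the number of Jordan blocks for λ):
  λ = 5: algebraic multiplicity = 4, geometric multiplicity = 2

Determining the block sizes for each eigenvalue:
  λ = 5: with am = 4 and gm = 2, the partition is not yet determined (e.g. several partitions of 4 into 2 parts exist). Let N = A − (5)·I. Computing rank(N^1) = 2, rank(N^2) = 1, rank(N^3) = 0; the number of blocks of size ≥ j is rank(N^{j−1}) − rank(N^j), giving [2, 1, 1]. So we have 1 block(s) of size 3, 1 block(s) of size 1 → block sizes [3, 1]

Assembling the blocks gives a Jordan form
J =
  [5, 1, 0, 0]
  [0, 5, 1, 0]
  [0, 0, 5, 0]
  [0, 0, 0, 5]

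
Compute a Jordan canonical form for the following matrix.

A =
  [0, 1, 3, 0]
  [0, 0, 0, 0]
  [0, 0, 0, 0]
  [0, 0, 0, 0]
J_2(0) ⊕ J_1(0) ⊕ J_1(0)

The characteristic polynomial is
  det(x·I − A) = x^4

Eigenvalues and multiplicities (the geometric multiplicity of λ is n − rank(A − λI), which equals the number of Jordan blocks for λ):
  λ = 0: algebraic multiplicity = 4, geometric multiplicity = 3

Determining the block sizes for each eigenvalue:
  λ = 0: 3 blocks summing to 4 forces exactly one block of size 2 and the rest size 1 → block sizes [2, 1, 1]

Assembling the blocks gives a Jordan form
J =
  [0, 1, 0, 0]
  [0, 0, 0, 0]
  [0, 0, 0, 0]
  [0, 0, 0, 0]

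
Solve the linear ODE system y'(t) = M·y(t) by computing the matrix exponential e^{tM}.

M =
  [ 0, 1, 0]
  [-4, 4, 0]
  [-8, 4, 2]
e^{tM} =
  [-2*t*exp(2*t) + exp(2*t), t*exp(2*t), 0]
  [-4*t*exp(2*t), 2*t*exp(2*t) + exp(2*t), 0]
  [-8*t*exp(2*t), 4*t*exp(2*t), exp(2*t)]

Strategy: write M = P · J · P⁻¹ where J is a Jordan canonical form, so e^{tM} = P · e^{tJ} · P⁻¹, and e^{tJ} can be computed block-by-block.

M has Jordan form
J =
  [2, 1, 0]
  [0, 2, 0]
  [0, 0, 2]
(up to reordering of blocks).

Per-block formulas:
  For a 1×1 block at λ = 2: exp(t · [2]) = [e^(2t)].
  For a 2×2 Jordan block J_2(2): exp(t · J_2(2)) = e^(2t)·(I + t·N), where N is the 2×2 nilpotent shift.

After assembling e^{tJ} and conjugating by P, we get:

e^{tM} =
  [-2*t*exp(2*t) + exp(2*t), t*exp(2*t), 0]
  [-4*t*exp(2*t), 2*t*exp(2*t) + exp(2*t), 0]
  [-8*t*exp(2*t), 4*t*exp(2*t), exp(2*t)]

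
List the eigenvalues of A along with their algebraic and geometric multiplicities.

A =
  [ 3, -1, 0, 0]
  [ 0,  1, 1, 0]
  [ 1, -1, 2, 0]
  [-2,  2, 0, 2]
λ = 2: alg = 4, geom = 2

Step 1 — factor the characteristic polynomial to read off the algebraic multiplicities:
  χ_A(x) = (x - 2)^4

Step 2 — compute geometric multiplicities via the rank-nullity identity g(λ) = n − rank(A − λI):
  rank(A − (2)·I) = 2, so dim ker(A − (2)·I) = n − 2 = 2

Summary:
  λ = 2: algebraic multiplicity = 4, geometric multiplicity = 2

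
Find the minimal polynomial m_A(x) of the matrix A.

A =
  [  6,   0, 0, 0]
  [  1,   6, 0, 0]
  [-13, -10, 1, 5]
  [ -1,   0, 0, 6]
x^3 - 13*x^2 + 48*x - 36

The characteristic polynomial is χ_A(x) = (x - 6)^3*(x - 1), so the eigenvalues are known. The minimal polynomial is
  m_A(x) = Π_λ (x − λ)^{k_λ}
where k_λ is the size of the *largest* Jordan block for λ (equivalently, the smallest k with (A − λI)^k v = 0 for every generalised eigenvector v of λ).

  λ = 1: largest Jordan block has size 1, contributing (x − 1)
  λ = 6: largest Jordan block has size 2, contributing (x − 6)^2

So m_A(x) = (x - 6)^2*(x - 1) = x^3 - 13*x^2 + 48*x - 36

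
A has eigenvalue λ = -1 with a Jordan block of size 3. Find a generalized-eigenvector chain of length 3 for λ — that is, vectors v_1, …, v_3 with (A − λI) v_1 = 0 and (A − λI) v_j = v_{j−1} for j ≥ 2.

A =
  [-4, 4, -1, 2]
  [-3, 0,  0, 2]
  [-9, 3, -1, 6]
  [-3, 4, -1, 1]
A Jordan chain for λ = -1 of length 3:
v_1 = (-3, -3, -9, -3)ᵀ
v_2 = (4, 1, 3, 4)ᵀ
v_3 = (0, 1, 0, 0)ᵀ

Let N = A − (-1)·I. We want v_3 with N^3 v_3 = 0 but N^2 v_3 ≠ 0; then v_{j-1} := N · v_j for j = 3, …, 2.

Pick v_3 = (0, 1, 0, 0)ᵀ.
Then v_2 = N · v_3 = (4, 1, 3, 4)ᵀ.
Then v_1 = N · v_2 = (-3, -3, -9, -3)ᵀ.

Sanity check: (A − (-1)·I) v_1 = (0, 0, 0, 0)ᵀ = 0. ✓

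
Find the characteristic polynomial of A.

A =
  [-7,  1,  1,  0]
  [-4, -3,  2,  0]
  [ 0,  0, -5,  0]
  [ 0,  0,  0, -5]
x^4 + 20*x^3 + 150*x^2 + 500*x + 625

Expanding det(x·I − A) (e.g. by cofactor expansion or by noting that A is similar to its Jordan form J, which has the same characteristic polynomial as A) gives
  χ_A(x) = x^4 + 20*x^3 + 150*x^2 + 500*x + 625
which factors as (x + 5)^4. The eigenvalues (with algebraic multiplicities) are λ = -5 with multiplicity 4.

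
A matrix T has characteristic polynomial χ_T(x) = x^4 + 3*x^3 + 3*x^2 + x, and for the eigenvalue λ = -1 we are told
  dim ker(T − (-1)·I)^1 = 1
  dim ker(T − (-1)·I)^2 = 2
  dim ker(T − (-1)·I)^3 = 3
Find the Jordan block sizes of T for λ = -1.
Block sizes for λ = -1: [3]

From the dimensions of kernels of powers, the number of Jordan blocks of size at least j is d_j − d_{j−1} where d_j = dim ker(N^j) (with d_0 = 0). Computing the differences gives [1, 1, 1].
The number of blocks of size exactly k is (#blocks of size ≥ k) − (#blocks of size ≥ k + 1), so the partition is: 1 block(s) of size 3.
In nonincreasing order the block sizes are [3].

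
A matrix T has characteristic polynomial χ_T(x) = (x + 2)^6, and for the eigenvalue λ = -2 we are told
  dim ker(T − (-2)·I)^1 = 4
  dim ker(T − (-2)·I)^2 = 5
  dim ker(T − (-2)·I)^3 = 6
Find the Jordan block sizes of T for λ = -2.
Block sizes for λ = -2: [3, 1, 1, 1]

From the dimensions of kernels of powers, the number of Jordan blocks of size at least j is d_j − d_{j−1} where d_j = dim ker(N^j) (with d_0 = 0). Computing the differences gives [4, 1, 1].
The number of blocks of size exactly k is (#blocks of size ≥ k) − (#blocks of size ≥ k + 1), so the partition is: 3 block(s) of size 1, 1 block(s) of size 3.
In nonincreasing order the block sizes are [3, 1, 1, 1].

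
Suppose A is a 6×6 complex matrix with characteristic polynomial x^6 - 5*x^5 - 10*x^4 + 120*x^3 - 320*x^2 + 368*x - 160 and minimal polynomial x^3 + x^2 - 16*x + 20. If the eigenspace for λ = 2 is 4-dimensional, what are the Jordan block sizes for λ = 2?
Block sizes for λ = 2: [2, 1, 1, 1]

Step 1 — from the characteristic polynomial, algebraic multiplicity of λ = 2 is 5. From dim ker(A − (2)·I) = 4, there are exactly 4 Jordan blocks for λ = 2.
Step 2 — from the minimal polynomial, the factor (x − 2)^2 tells us the largest block for λ = 2 has size 2.
Step 3 — with total size 5, 4 blocks, and largest block 2, the block sizes (in nonincreasing order) are [2, 1, 1, 1].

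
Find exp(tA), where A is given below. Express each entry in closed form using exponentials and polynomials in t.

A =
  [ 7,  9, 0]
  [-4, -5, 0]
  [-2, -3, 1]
e^{tA} =
  [6*t*exp(t) + exp(t), 9*t*exp(t), 0]
  [-4*t*exp(t), -6*t*exp(t) + exp(t), 0]
  [-2*t*exp(t), -3*t*exp(t), exp(t)]

Strategy: write A = P · J · P⁻¹ where J is a Jordan canonical form, so e^{tA} = P · e^{tJ} · P⁻¹, and e^{tJ} can be computed block-by-block.

A has Jordan form
J =
  [1, 1, 0]
  [0, 1, 0]
  [0, 0, 1]
(up to reordering of blocks).

Per-block formulas:
  For a 2×2 Jordan block J_2(1): exp(t · J_2(1)) = e^(1t)·(I + t·N), where N is the 2×2 nilpotent shift.
  For a 1×1 block at λ = 1: exp(t · [1]) = [e^(1t)].

After assembling e^{tJ} and conjugating by P, we get:

e^{tA} =
  [6*t*exp(t) + exp(t), 9*t*exp(t), 0]
  [-4*t*exp(t), -6*t*exp(t) + exp(t), 0]
  [-2*t*exp(t), -3*t*exp(t), exp(t)]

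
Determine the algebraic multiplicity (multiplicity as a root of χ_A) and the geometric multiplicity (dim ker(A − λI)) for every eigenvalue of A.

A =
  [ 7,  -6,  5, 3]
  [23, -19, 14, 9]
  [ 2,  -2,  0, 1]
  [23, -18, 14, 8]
λ = -1: alg = 4, geom = 2

Step 1 — factor the characteristic polynomial to read off the algebraic multiplicities:
  χ_A(x) = (x + 1)^4

Step 2 — compute geometric multiplicities via the rank-nullity identity g(λ) = n − rank(A − λI):
  rank(A − (-1)·I) = 2, so dim ker(A − (-1)·I) = n − 2 = 2

Summary:
  λ = -1: algebraic multiplicity = 4, geometric multiplicity = 2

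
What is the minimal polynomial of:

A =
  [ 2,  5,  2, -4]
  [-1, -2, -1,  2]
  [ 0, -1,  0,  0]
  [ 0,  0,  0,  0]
x^3

The characteristic polynomial is χ_A(x) = x^4, so the eigenvalues are known. The minimal polynomial is
  m_A(x) = Π_λ (x − λ)^{k_λ}
where k_λ is the size of the *largest* Jordan block for λ (equivalently, the smallest k with (A − λI)^k v = 0 for every generalised eigenvector v of λ).

  λ = 0: largest Jordan block has size 3, contributing (x − 0)^3

So m_A(x) = x^3 = x^3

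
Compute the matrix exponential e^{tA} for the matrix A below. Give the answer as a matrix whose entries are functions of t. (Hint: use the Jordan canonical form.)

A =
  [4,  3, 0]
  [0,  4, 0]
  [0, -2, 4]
e^{tA} =
  [exp(4*t), 3*t*exp(4*t), 0]
  [0, exp(4*t), 0]
  [0, -2*t*exp(4*t), exp(4*t)]

Strategy: write A = P · J · P⁻¹ where J is a Jordan canonical form, so e^{tA} = P · e^{tJ} · P⁻¹, and e^{tJ} can be computed block-by-block.

A has Jordan form
J =
  [4, 1, 0]
  [0, 4, 0]
  [0, 0, 4]
(up to reordering of blocks).

Per-block formulas:
  For a 2×2 Jordan block J_2(4): exp(t · J_2(4)) = e^(4t)·(I + t·N), where N is the 2×2 nilpotent shift.
  For a 1×1 block at λ = 4: exp(t · [4]) = [e^(4t)].

After assembling e^{tJ} and conjugating by P, we get:

e^{tA} =
  [exp(4*t), 3*t*exp(4*t), 0]
  [0, exp(4*t), 0]
  [0, -2*t*exp(4*t), exp(4*t)]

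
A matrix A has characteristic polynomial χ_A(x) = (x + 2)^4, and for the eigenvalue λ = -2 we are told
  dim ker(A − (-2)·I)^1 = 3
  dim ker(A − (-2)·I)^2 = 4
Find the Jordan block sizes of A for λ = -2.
Block sizes for λ = -2: [2, 1, 1]

From the dimensions of kernels of powers, the number of Jordan blocks of size at least j is d_j − d_{j−1} where d_j = dim ker(N^j) (with d_0 = 0). Computing the differences gives [3, 1].
The number of blocks of size exactly k is (#blocks of size ≥ k) − (#blocks of size ≥ k + 1), so the partition is: 2 block(s) of size 1, 1 block(s) of size 2.
In nonincreasing order the block sizes are [2, 1, 1].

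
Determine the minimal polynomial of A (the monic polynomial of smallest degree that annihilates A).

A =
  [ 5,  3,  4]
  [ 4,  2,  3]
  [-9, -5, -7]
x^3

The characteristic polynomial is χ_A(x) = x^3, so the eigenvalues are known. The minimal polynomial is
  m_A(x) = Π_λ (x − λ)^{k_λ}
where k_λ is the size of the *largest* Jordan block for λ (equivalently, the smallest k with (A − λI)^k v = 0 for every generalised eigenvector v of λ).

  λ = 0: largest Jordan block has size 3, contributing (x − 0)^3

So m_A(x) = x^3 = x^3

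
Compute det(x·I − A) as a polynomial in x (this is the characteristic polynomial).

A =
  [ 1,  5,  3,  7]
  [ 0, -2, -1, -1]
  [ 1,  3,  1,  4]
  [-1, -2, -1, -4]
x^4 + 4*x^3 + 6*x^2 + 4*x + 1

Expanding det(x·I − A) (e.g. by cofactor expansion or by noting that A is similar to its Jordan form J, which has the same characteristic polynomial as A) gives
  χ_A(x) = x^4 + 4*x^3 + 6*x^2 + 4*x + 1
which factors as (x + 1)^4. The eigenvalues (with algebraic multiplicities) are λ = -1 with multiplicity 4.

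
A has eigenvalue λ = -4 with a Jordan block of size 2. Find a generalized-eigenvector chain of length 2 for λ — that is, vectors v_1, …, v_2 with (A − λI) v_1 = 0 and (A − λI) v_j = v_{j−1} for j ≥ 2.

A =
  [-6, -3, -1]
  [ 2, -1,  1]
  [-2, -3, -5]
A Jordan chain for λ = -4 of length 2:
v_1 = (-2, 2, -2)ᵀ
v_2 = (1, 0, 0)ᵀ

Let N = A − (-4)·I. We want v_2 with N^2 v_2 = 0 but N^1 v_2 ≠ 0; then v_{j-1} := N · v_j for j = 2, …, 2.

Pick v_2 = (1, 0, 0)ᵀ.
Then v_1 = N · v_2 = (-2, 2, -2)ᵀ.

Sanity check: (A − (-4)·I) v_1 = (0, 0, 0)ᵀ = 0. ✓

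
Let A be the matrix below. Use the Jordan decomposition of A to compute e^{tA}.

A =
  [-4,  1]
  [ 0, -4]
e^{tA} =
  [exp(-4*t), t*exp(-4*t)]
  [0, exp(-4*t)]

Strategy: write A = P · J · P⁻¹ where J is a Jordan canonical form, so e^{tA} = P · e^{tJ} · P⁻¹, and e^{tJ} can be computed block-by-block.

A has Jordan form
J =
  [-4,  1]
  [ 0, -4]
(up to reordering of blocks).

Per-block formulas:
  For a 2×2 Jordan block J_2(-4): exp(t · J_2(-4)) = e^(-4t)·(I + t·N), where N is the 2×2 nilpotent shift.

After assembling e^{tJ} and conjugating by P, we get:

e^{tA} =
  [exp(-4*t), t*exp(-4*t)]
  [0, exp(-4*t)]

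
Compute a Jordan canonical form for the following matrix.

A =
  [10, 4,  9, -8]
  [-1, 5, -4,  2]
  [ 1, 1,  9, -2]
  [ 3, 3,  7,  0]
J_3(6) ⊕ J_1(6)

The characteristic polynomial is
  det(x·I − A) = x^4 - 24*x^3 + 216*x^2 - 864*x + 1296 = (x - 6)^4

Eigenvalues and multiplicities (the geometric multiplicity of λ is n − rank(A − λI), which equals the number of Jordan blocks for λ):
  λ = 6: algebraic multiplicity = 4, geometric multiplicity = 2

Determining the block sizes for each eigenvalue:
  λ = 6: with am = 4 and gm = 2, the partition is not yet determined (e.g. several partitions of 4 into 2 parts exist). Let N = A − (6)·I. Computing rank(N^1) = 2, rank(N^2) = 1, rank(N^3) = 0; the number of blocks of size ≥ j is rank(N^{j−1}) − rank(N^j), giving [2, 1, 1]. So we have 1 block(s) of size 3, 1 block(s) of size 1 → block sizes [3, 1]

Assembling the blocks gives a Jordan form
J =
  [6, 1, 0, 0]
  [0, 6, 1, 0]
  [0, 0, 6, 0]
  [0, 0, 0, 6]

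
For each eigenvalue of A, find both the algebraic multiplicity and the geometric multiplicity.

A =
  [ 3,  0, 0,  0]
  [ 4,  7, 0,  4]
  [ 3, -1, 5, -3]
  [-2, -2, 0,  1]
λ = 3: alg = 2, geom = 2; λ = 5: alg = 2, geom = 1

Step 1 — factor the characteristic polynomial to read off the algebraic multiplicities:
  χ_A(x) = (x - 5)^2*(x - 3)^2

Step 2 — compute geometric multiplicities via the rank-nullity identity g(λ) = n − rank(A − λI):
  rank(A − (3)·I) = 2, so dim ker(A − (3)·I) = n − 2 = 2
  rank(A − (5)·I) = 3, so dim ker(A − (5)·I) = n − 3 = 1

Summary:
  λ = 3: algebraic multiplicity = 2, geometric multiplicity = 2
  λ = 5: algebraic multiplicity = 2, geometric multiplicity = 1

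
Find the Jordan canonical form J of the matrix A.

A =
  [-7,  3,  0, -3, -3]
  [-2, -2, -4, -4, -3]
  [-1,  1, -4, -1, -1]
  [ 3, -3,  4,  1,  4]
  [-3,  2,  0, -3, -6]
J_2(-4) ⊕ J_1(-4) ⊕ J_2(-3)

The characteristic polynomial is
  det(x·I − A) = x^5 + 18*x^4 + 129*x^3 + 460*x^2 + 816*x + 576 = (x + 3)^2*(x + 4)^3

Eigenvalues and multiplicities (the geometric multiplicity of λ is n − rank(A − λI), which equals the number of Jordan blocks for λ):
  λ = -4: algebraic multiplicity = 3, geometric multiplicity = 2
  λ = -3: algebraic multiplicity = 2, geometric multiplicity = 1

Determining the block sizes for each eigenvalue:
  λ = -4: 2 blocks summing to 3 forces exactly one block of size 2 and the rest size 1 → block sizes [2, 1]
  λ = -3: one block (gm = 1), so the single block has size am = 2 → block sizes [2]

Assembling the blocks gives a Jordan form
J =
  [-4,  1,  0,  0,  0]
  [ 0, -4,  0,  0,  0]
  [ 0,  0, -4,  0,  0]
  [ 0,  0,  0, -3,  1]
  [ 0,  0,  0,  0, -3]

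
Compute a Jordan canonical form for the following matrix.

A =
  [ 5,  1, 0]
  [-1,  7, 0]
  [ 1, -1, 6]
J_2(6) ⊕ J_1(6)

The characteristic polynomial is
  det(x·I − A) = x^3 - 18*x^2 + 108*x - 216 = (x - 6)^3

Eigenvalues and multiplicities (the geometric multiplicity of λ is n − rank(A − λI), which equals the number of Jordan blocks for λ):
  λ = 6: algebraic multiplicity = 3, geometric multiplicity = 2

Determining the block sizes for each eigenvalue:
  λ = 6: 2 blocks summing to 3 forces exactly one block of size 2 and the rest size 1 → block sizes [2, 1]

Assembling the blocks gives a Jordan form
J =
  [6, 1, 0]
  [0, 6, 0]
  [0, 0, 6]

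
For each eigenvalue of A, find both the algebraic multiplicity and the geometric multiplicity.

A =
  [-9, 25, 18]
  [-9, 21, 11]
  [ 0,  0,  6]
λ = 6: alg = 3, geom = 1

Step 1 — factor the characteristic polynomial to read off the algebraic multiplicities:
  χ_A(x) = (x - 6)^3

Step 2 — compute geometric multiplicities via the rank-nullity identity g(λ) = n − rank(A − λI):
  rank(A − (6)·I) = 2, so dim ker(A − (6)·I) = n − 2 = 1

Summary:
  λ = 6: algebraic multiplicity = 3, geometric multiplicity = 1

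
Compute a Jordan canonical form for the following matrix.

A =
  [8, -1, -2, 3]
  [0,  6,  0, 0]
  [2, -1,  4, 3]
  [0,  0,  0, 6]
J_2(6) ⊕ J_1(6) ⊕ J_1(6)

The characteristic polynomial is
  det(x·I − A) = x^4 - 24*x^3 + 216*x^2 - 864*x + 1296 = (x - 6)^4

Eigenvalues and multiplicities (the geometric multiplicity of λ is n − rank(A − λI), which equals the number of Jordan blocks for λ):
  λ = 6: algebraic multiplicity = 4, geometric multiplicity = 3

Determining the block sizes for each eigenvalue:
  λ = 6: 3 blocks summing to 4 forces exactly one block of size 2 and the rest size 1 → block sizes [2, 1, 1]

Assembling the blocks gives a Jordan form
J =
  [6, 1, 0, 0]
  [0, 6, 0, 0]
  [0, 0, 6, 0]
  [0, 0, 0, 6]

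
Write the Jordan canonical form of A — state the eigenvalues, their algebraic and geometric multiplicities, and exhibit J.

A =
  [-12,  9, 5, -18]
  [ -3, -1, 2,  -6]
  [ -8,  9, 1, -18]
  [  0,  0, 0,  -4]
J_3(-4) ⊕ J_1(-4)

The characteristic polynomial is
  det(x·I − A) = x^4 + 16*x^3 + 96*x^2 + 256*x + 256 = (x + 4)^4

Eigenvalues and multiplicities (the geometric multiplicity of λ is n − rank(A − λI), which equals the number of Jordan blocks for λ):
  λ = -4: algebraic multiplicity = 4, geometric multiplicity = 2

Determining the block sizes for each eigenvalue:
  λ = -4: with am = 4 and gm = 2, the partition is not yet determined (e.g. several partitions of 4 into 2 parts exist). Let N = A − (-4)·I. Computing rank(N^1) = 2, rank(N^2) = 1, rank(N^3) = 0; the number of blocks of size ≥ j is rank(N^{j−1}) − rank(N^j), giving [2, 1, 1]. So we have 1 block(s) of size 3, 1 block(s) of size 1 → block sizes [3, 1]

Assembling the blocks gives a Jordan form
J =
  [-4,  1,  0,  0]
  [ 0, -4,  1,  0]
  [ 0,  0, -4,  0]
  [ 0,  0,  0, -4]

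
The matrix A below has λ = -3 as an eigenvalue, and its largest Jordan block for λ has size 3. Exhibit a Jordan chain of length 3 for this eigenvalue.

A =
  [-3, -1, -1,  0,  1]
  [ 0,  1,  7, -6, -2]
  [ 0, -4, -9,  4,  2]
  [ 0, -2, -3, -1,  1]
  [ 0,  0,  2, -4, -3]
A Jordan chain for λ = -3 of length 3:
v_1 = (1, 0, 0, 0, 0)ᵀ
v_2 = (-1, 7, -6, -3, 2)ᵀ
v_3 = (0, 0, 1, 0, 0)ᵀ

Let N = A − (-3)·I. We want v_3 with N^3 v_3 = 0 but N^2 v_3 ≠ 0; then v_{j-1} := N · v_j for j = 3, …, 2.

Pick v_3 = (0, 0, 1, 0, 0)ᵀ.
Then v_2 = N · v_3 = (-1, 7, -6, -3, 2)ᵀ.
Then v_1 = N · v_2 = (1, 0, 0, 0, 0)ᵀ.

Sanity check: (A − (-3)·I) v_1 = (0, 0, 0, 0, 0)ᵀ = 0. ✓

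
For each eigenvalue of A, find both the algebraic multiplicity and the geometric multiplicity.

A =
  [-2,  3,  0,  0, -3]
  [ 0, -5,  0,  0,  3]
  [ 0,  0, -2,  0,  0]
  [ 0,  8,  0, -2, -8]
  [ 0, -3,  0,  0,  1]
λ = -2: alg = 5, geom = 4

Step 1 — factor the characteristic polynomial to read off the algebraic multiplicities:
  χ_A(x) = (x + 2)^5

Step 2 — compute geometric multiplicities via the rank-nullity identity g(λ) = n − rank(A − λI):
  rank(A − (-2)·I) = 1, so dim ker(A − (-2)·I) = n − 1 = 4

Summary:
  λ = -2: algebraic multiplicity = 5, geometric multiplicity = 4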